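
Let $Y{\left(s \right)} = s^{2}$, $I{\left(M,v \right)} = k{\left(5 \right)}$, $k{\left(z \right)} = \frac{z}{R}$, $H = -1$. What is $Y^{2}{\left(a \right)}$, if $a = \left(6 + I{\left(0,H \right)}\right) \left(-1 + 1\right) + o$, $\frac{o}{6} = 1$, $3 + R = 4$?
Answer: $1296$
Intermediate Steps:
$R = 1$ ($R = -3 + 4 = 1$)
$k{\left(z \right)} = z$ ($k{\left(z \right)} = \frac{z}{1} = z 1 = z$)
$I{\left(M,v \right)} = 5$
$o = 6$ ($o = 6 \cdot 1 = 6$)
$a = 6$ ($a = \left(6 + 5\right) \left(-1 + 1\right) + 6 = 11 \cdot 0 + 6 = 0 + 6 = 6$)
$Y^{2}{\left(a \right)} = \left(6^{2}\right)^{2} = 36^{2} = 1296$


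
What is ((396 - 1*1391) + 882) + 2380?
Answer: 2267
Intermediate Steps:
((396 - 1*1391) + 882) + 2380 = ((396 - 1391) + 882) + 2380 = (-995 + 882) + 2380 = -113 + 2380 = 2267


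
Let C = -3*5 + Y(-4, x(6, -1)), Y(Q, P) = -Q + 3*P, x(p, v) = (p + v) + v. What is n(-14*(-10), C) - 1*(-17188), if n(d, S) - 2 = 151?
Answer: 17341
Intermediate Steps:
x(p, v) = p + 2*v
C = 1 (C = -3*5 + (-1*(-4) + 3*(6 + 2*(-1))) = -15 + (4 + 3*(6 - 2)) = -15 + (4 + 3*4) = -15 + (4 + 12) = -15 + 16 = 1)
n(d, S) = 153 (n(d, S) = 2 + 151 = 153)
n(-14*(-10), C) - 1*(-17188) = 153 - 1*(-17188) = 153 + 17188 = 17341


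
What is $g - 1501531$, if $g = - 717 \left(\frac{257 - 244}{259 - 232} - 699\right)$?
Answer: $- \frac{9006239}{9} \approx -1.0007 \cdot 10^{6}$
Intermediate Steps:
$g = \frac{4507540}{9}$ ($g = - 717 \left(\frac{13}{27} - 699\right) = \left(-717\right) \left(- \frac{18860}{27}\right) = \frac{4507540}{9} \approx 5.0084 \cdot 10^{5}$)
$g - 1501531 = \frac{4507540}{9} - 1501531 = - \frac{9006239}{9}$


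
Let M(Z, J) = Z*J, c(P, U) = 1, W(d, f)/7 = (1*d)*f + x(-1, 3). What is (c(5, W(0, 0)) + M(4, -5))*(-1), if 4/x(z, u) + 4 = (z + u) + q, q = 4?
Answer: 19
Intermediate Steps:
x(z, u) = 4/(u + z) (x(z, u) = 4/(-4 + ((z + u) + 4)) = 4/(-4 + ((u + z) + 4)) = 4/(-4 + (4 + u + z)) = 4/(u + z))
W(d, f) = 14 + 7*d*f (W(d, f) = 7*((1*d)*f + 4/(3 - 1)) = 7*(d*f + 4/2) = 7*(d*f + 4*(1/2)) = 7*(d*f + 2) = 7*(2 + d*f) = 14 + 7*d*f)
M(Z, J) = J*Z
(c(5, W(0, 0)) + M(4, -5))*(-1) = (1 - 5*4)*(-1) = (1 - 20)*(-1) = -19*(-1) = 19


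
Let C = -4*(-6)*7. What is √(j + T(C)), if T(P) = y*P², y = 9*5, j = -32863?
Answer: √1237217 ≈ 1112.3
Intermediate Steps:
y = 45
C = 168 (C = 24*7 = 168)
T(P) = 45*P²
√(j + T(C)) = √(-32863 + 45*168²) = √(-32863 + 45*28224) = √(-32863 + 1270080) = √1237217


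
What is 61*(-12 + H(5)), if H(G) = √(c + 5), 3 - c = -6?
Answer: -732 + 61*√14 ≈ -503.76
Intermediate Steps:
c = 9 (c = 3 - 1*(-6) = 3 + 6 = 9)
H(G) = √14 (H(G) = √(9 + 5) = √14)
61*(-12 + H(5)) = 61*(-12 + √14) = -732 + 61*√14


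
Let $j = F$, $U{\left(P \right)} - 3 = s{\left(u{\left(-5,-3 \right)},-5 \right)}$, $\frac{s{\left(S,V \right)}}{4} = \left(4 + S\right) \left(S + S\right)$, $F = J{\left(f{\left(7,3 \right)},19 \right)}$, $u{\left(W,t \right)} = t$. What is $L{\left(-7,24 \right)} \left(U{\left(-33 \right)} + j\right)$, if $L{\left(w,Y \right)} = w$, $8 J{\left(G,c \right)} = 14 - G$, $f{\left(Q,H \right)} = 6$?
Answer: $140$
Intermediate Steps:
$J{\left(G,c \right)} = \frac{7}{4} - \frac{G}{8}$ ($J{\left(G,c \right)} = \frac{14 - G}{8} = \frac{7}{4} - \frac{G}{8}$)
$F = 1$ ($F = \frac{7}{4} - \frac{3}{4} = 1$)
$s{\left(S,V \right)} = 8 S \left(4 + S\right)$ ($s{\left(S,V \right)} = 4 \left(4 + S\right) \left(S + S\right) = 4 \left(4 + S\right) 2 S = 4 \cdot 2 S \left(4 + S\right) = 8 S \left(4 + S\right)$)
$U{\left(P \right)} = -21$ ($U{\left(P \right)} = 3 + 8 \left(-3\right) \left(4 - 3\right) = 3 + 8 \left(-3\right) 1 = 3 - 24 = -21$)
$j = 1$
$L{\left(-7,24 \right)} \left(U{\left(-33 \right)} + j\right) = - 7 \left(-21 + 1\right) = \left(-7\right) \left(-20\right) = 140$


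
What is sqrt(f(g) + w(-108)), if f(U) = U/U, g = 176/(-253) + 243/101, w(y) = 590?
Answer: sqrt(591) ≈ 24.310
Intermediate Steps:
g = 3973/2323 (g = 176*(-1/253) + 243*(1/101) = -16/23 + 243/101 = 3973/2323 ≈ 1.7103)
f(U) = 1
sqrt(f(g) + w(-108)) = sqrt(1 + 590) = sqrt(591)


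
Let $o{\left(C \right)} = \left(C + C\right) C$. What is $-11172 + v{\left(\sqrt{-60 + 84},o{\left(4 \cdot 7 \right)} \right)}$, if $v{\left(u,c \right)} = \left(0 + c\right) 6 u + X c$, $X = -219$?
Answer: $-354564 + 18816 \sqrt{6} \approx -3.0847 \cdot 10^{5}$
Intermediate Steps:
$o{\left(C \right)} = 2 C^{2}$ ($o{\left(C \right)} = 2 C C = 2 C^{2}$)
$v{\left(u,c \right)} = - 219 c + 6 c u$ ($v{\left(u,c \right)} = \left(0 + c\right) 6 u - 219 c = c 6 u - 219 c = 6 c u - 219 c = - 219 c + 6 c u$)
$-11172 + v{\left(\sqrt{-60 + 84},o{\left(4 \cdot 7 \right)} \right)} = -11172 + 3 \cdot 2 \left(4 \cdot 7\right)^{2} \left(-73 + 2 \sqrt{-60 + 84}\right) = -11172 + 3 \cdot 2 \cdot 28^{2} \left(-73 + 2 \sqrt{24}\right) = -11172 + 3 \cdot 2 \cdot 784 \left(-73 + 2 \cdot 2 \sqrt{6}\right) = -11172 + 3 \cdot 1568 \left(-73 + 4 \sqrt{6}\right) = -11172 - \left(343392 - 18816 \sqrt{6}\right) = -354564 + 18816 \sqrt{6}$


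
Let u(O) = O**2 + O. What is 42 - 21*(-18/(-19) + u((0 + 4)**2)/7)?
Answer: -15084/19 ≈ -793.89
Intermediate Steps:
u(O) = O + O**2
42 - 21*(-18/(-19) + u((0 + 4)**2)/7) = 42 - 21*(-18/(-19) + ((0 + 4)**2*(1 + (0 + 4)**2))/7) = 42 - 21*(-18*(-1/19) + (4**2*(1 + 4**2))*(1/7)) = 42 - 21*(18/19 + (16*(1 + 16))*(1/7)) = 42 - 21*(18/19 + (16*17)*(1/7)) = 42 - 21*(18/19 + 272*(1/7)) = 42 - 21*(18/19 + 272/7) = 42 - 21*5294/133 = 42 - 15882/19 = -15084/19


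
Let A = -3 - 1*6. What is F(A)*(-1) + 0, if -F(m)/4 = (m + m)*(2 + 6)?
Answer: -576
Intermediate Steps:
A = -9 (A = -3 - 6 = -9)
F(m) = -64*m (F(m) = -4*(m + m)*(2 + 6) = -4*2*m*8 = -64*m)
F(A)*(-1) + 0 = -64*(-9)*(-1) + 0 = 576*(-1) + 0 = -576 + 0 = -576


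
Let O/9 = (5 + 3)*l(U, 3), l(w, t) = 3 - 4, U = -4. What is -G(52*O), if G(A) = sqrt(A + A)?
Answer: -24*I*sqrt(13) ≈ -86.533*I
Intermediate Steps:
l(w, t) = -1
O = -72 (O = 9*((5 + 3)*(-1)) = 9*(8*(-1)) = 9*(-8) = -72)
G(A) = sqrt(2)*sqrt(A) (G(A) = sqrt(2*A) = sqrt(2)*sqrt(A))
-G(52*O) = -sqrt(2)*sqrt(52*(-72)) = -sqrt(2)*sqrt(-3744) = -sqrt(2)*12*I*sqrt(26) = -24*I*sqrt(13)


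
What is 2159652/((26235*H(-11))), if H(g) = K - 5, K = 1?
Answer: -16361/795 ≈ -20.580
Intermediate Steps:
H(g) = -4 (H(g) = 1 - 5 = -4)
2159652/((26235*H(-11))) = 2159652/((26235*(-4))) = 2159652/(-104940) = 2159652*(-1/104940) = -16361/795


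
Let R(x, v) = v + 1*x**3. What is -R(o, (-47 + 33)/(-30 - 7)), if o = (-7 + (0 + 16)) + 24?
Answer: -1329683/37 ≈ -35937.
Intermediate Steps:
o = 33 (o = (-7 + 16) + 24 = 9 + 24 = 33)
R(x, v) = v + x**3
-R(o, (-47 + 33)/(-30 - 7)) = -((-47 + 33)/(-30 - 7) + 33**3) = -(-14/(-37) + 35937) = -(-14*(-1/37) + 35937) = -(14/37 + 35937) = -1*1329683/37 = -1329683/37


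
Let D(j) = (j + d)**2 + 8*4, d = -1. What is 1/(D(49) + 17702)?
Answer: 1/20038 ≈ 4.9905e-5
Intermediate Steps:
D(j) = 32 + (-1 + j)**2 (D(j) = (j - 1)**2 + 8*4 = (-1 + j)**2 + 32 = 32 + (-1 + j)**2)
1/(D(49) + 17702) = 1/((32 + (-1 + 49)**2) + 17702) = 1/((32 + 48**2) + 17702) = 1/((32 + 2304) + 17702) = 1/(2336 + 17702) = 1/20038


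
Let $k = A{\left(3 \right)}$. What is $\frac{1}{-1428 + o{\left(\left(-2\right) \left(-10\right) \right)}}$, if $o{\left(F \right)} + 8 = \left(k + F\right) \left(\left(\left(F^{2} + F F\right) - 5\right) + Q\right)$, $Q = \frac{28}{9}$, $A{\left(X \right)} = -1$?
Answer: $\frac{9}{123553} \approx 7.2843 \cdot 10^{-5}$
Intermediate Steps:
$Q = \frac{28}{9}$ ($Q = 28 \cdot \frac{1}{9} = \frac{28}{9} \approx 3.1111$)
$k = -1$
$o{\left(F \right)} = -8 + \left(-1 + F\right) \left(- \frac{17}{9} + 2 F^{2}\right)$ ($o{\left(F \right)} = -8 + \left(-1 + F\right) \left(\left(\left(F^{2} + F F\right) - 5\right) + \frac{28}{9}\right) = -8 + \left(-1 + F\right) \left(\left(\left(F^{2} + F^{2}\right) - 5\right) + \frac{28}{9}\right) = -8 + \left(-1 + F\right) \left(\left(2 F^{2} - 5\right) + \frac{28}{9}\right) = -8 + \left(-1 + F\right) \left(\left(-5 + 2 F^{2}\right) + \frac{28}{9}\right) = -8 + \left(-1 + F\right) \left(- \frac{17}{9} + 2 F^{2}\right)$)
$\frac{1}{-1428 + o{\left(\left(-2\right) \left(-10\right) \right)}} = \frac{1}{-1428 - \left(\frac{55}{9} - 16000 + 800 + \frac{17}{9} \left(-2\right) \left(-10\right)\right)} = \frac{1}{-1428 - \left(\frac{395}{9} - 16000 + 800\right)} = \frac{1}{-1428 - - \frac{136405}{9}} = \frac{1}{-1428 + \frac{136405}{9}} = \frac{1}{\frac{123553}{9}} = \frac{9}{123553}$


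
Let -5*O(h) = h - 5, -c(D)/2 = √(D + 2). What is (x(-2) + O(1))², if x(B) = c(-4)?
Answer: -184/25 - 16*I*√2/5 ≈ -7.36 - 4.5255*I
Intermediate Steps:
c(D) = -2*√(2 + D) (c(D) = -2*√(D + 2) = -2*√(2 + D))
x(B) = -2*I*√2 (x(B) = -2*√(2 - 4) = -2*I*√2)
O(h) = 1 - h/5 (O(h) = -(h - 5)/5 = -(-5 + h)/5 = 1 - h/5)
(x(-2) + O(1))² = (-2*I*√2 + (1 - ⅕*1))² = (-2*I*√2 + (1 - ⅕))² = (-2*I*√2 + ⅘)² = (⅘ - 2*I*√2)²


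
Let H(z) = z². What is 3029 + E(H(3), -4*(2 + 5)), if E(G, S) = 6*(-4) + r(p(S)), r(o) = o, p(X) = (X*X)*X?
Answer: -18947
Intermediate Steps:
p(X) = X³ (p(X) = X²*X = X³)
E(G, S) = -24 + S³ (E(G, S) = 6*(-4) + S³ = -24 + S³)
3029 + E(H(3), -4*(2 + 5)) = 3029 + (-24 + (-4*(2 + 5))³) = 3029 + (-24 + (-4*7)³) = 3029 + (-24 + (-28)³) = 3029 + (-24 - 21952) = 3029 - 21976 = -18947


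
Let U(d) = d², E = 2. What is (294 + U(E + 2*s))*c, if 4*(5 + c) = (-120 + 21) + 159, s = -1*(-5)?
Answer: 4380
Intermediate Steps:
s = 5
c = 10 (c = -5 + ((-120 + 21) + 159)/4 = -5 + (-99 + 159)/4 = -5 + (¼)*60 = -5 + 15 = 10)
(294 + U(E + 2*s))*c = (294 + (2 + 2*5)²)*10 = (294 + (2 + 10)²)*10 = (294 + 12²)*10 = (294 + 144)*10 = 438*10 = 4380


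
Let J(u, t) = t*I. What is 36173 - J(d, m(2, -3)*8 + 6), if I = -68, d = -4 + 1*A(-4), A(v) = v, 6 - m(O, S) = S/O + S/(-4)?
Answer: 40253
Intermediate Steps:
m(O, S) = 6 + S/4 - S/O (m(O, S) = 6 - (S/O + S/(-4)) = 6 - (S/O + S*(-1/4)) = 6 - (S/O - S/4) = 6 - (-S/4 + S/O) = 6 + (S/4 - S/O) = 6 + S/4 - S/O)
d = -8 (d = -4 + 1*(-4) = -4 - 4 = -8)
J(u, t) = -68*t (J(u, t) = t*(-68) = -68*t)
36173 - J(d, m(2, -3)*8 + 6) = 36173 - (-68)*((6 + (1/4)*(-3) - 1*(-3)/2)*8 + 6) = 36173 - (-68)*((6 - 3/4 - 1*(-3)*1/2)*8 + 6) = 36173 - (-68)*((6 - 3/4 + 3/2)*8 + 6) = 36173 - (-68)*((27/4)*8 + 6) = 36173 - (-68)*(54 + 6) = 36173 - (-68)*60 = 36173 - 1*(-4080) = 36173 + 4080 = 40253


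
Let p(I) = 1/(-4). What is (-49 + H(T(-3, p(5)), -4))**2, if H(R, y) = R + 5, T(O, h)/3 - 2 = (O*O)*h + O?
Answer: 46225/16 ≈ 2889.1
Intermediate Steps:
p(I) = -1/4
T(O, h) = 6 + 3*O + 3*h*O**2 (T(O, h) = 6 + 3*((O*O)*h + O) = 6 + 3*(O**2*h + O) = 6 + 3*(h*O**2 + O) = 6 + 3*(O + h*O**2) = 6 + (3*O + 3*h*O**2) = 6 + 3*O + 3*h*O**2)
H(R, y) = 5 + R
(-49 + H(T(-3, p(5)), -4))**2 = (-49 + (5 + (6 + 3*(-3) + 3*(-1/4)*(-3)**2)))**2 = (-49 + (5 + (6 - 9 + 3*(-1/4)*9)))**2 = (-49 + (5 + (6 - 9 - 27/4)))**2 = (-49 + (5 - 39/4))**2 = (-49 - 19/4)**2 = (-215/4)**2 = 46225/16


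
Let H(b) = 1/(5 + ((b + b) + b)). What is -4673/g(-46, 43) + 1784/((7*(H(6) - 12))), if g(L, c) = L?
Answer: 7108053/88550 ≈ 80.272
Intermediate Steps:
H(b) = 1/(5 + 3*b) (H(b) = 1/(5 + (2*b + b)) = 1/(5 + 3*b))
-4673/g(-46, 43) + 1784/((7*(H(6) - 12))) = -4673/(-46) + 1784/((7*(1/(5 + 3*6) - 12))) = -4673*(-1/46) + 1784/((7*(1/(5 + 18) - 12))) = 4673/46 + 1784/((7*(1/23 - 12))) = 4673/46 + 1784/((7*(-275/23))) = 4673/46 + 1784/(-1925/23) = 4673/46 + 1784*(-23/1925) = 4673/46 - 41032/1925 = 7108053/88550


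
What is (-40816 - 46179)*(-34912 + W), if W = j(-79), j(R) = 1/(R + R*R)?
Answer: 18715038002285/6162 ≈ 3.0372e+9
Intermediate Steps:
j(R) = 1/(R + R²)
W = 1/6162 (W = 1/((-79)*(1 - 79)) = -1/79/(-78) = -1/79*(-1/78) = 1/6162 ≈ 0.00016229)
(-40816 - 46179)*(-34912 + W) = (-40816 - 46179)*(-34912 + 1/6162) = -86995*(-215127743/6162) = 18715038002285/6162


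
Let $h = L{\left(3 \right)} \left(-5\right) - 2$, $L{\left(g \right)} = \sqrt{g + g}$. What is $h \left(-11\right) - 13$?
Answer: $9 + 55 \sqrt{6} \approx 143.72$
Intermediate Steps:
$L{\left(g \right)} = \sqrt{2} \sqrt{g}$ ($L{\left(g \right)} = \sqrt{2 g} = \sqrt{2} \sqrt{g}$)
$h = -2 - 5 \sqrt{6}$ ($h = \sqrt{2} \sqrt{3} \left(-5\right) - 2 = \sqrt{6} \left(-5\right) - 2 = - 5 \sqrt{6} - 2 = -2 - 5 \sqrt{6} \approx -14.247$)
$h \left(-11\right) - 13 = \left(-2 - 5 \sqrt{6}\right) \left(-11\right) - 13 = \left(22 + 55 \sqrt{6}\right) - 13 = 9 + 55 \sqrt{6}$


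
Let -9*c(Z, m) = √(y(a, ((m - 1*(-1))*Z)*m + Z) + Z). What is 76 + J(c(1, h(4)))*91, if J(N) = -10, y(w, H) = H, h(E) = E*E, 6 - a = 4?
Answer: -834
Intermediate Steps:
a = 2 (a = 6 - 1*4 = 6 - 4 = 2)
h(E) = E²
c(Z, m) = -√(2*Z + Z*m*(1 + m))/9 (c(Z, m) = -√((((m - 1*(-1))*Z)*m + Z) + Z)/9 = -√((((m + 1)*Z)*m + Z) + Z)/9 = -√((((1 + m)*Z)*m + Z) + Z)/9 = -√(((Z*(1 + m))*m + Z) + Z)/9 = -√((Z*m*(1 + m) + Z) + Z)/9 = -√((Z + Z*m*(1 + m)) + Z)/9 = -√(2*Z + Z*m*(1 + m))/9)
76 + J(c(1, h(4)))*91 = 76 - 10*91 = 76 - 910 = -834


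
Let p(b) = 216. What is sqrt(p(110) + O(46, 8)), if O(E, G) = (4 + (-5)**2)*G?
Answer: 8*sqrt(7) ≈ 21.166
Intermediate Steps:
O(E, G) = 29*G (O(E, G) = (4 + 25)*G = 29*G)
sqrt(p(110) + O(46, 8)) = sqrt(216 + 29*8) = sqrt(216 + 232) = sqrt(448) = 8*sqrt(7)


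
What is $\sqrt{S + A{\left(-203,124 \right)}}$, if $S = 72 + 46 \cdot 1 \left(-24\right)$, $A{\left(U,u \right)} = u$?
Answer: $2 i \sqrt{227} \approx 30.133 i$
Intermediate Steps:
$S = -1032$ ($S = 72 + 46 \left(-24\right) = 72 - 1104 = -1032$)
$\sqrt{S + A{\left(-203,124 \right)}} = \sqrt{-1032 + 124} = \sqrt{-908} = 2 i \sqrt{227}$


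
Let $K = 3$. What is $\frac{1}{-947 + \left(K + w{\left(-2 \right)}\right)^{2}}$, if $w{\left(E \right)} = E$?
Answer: $- \frac{1}{946} \approx -0.0010571$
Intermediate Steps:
$\frac{1}{-947 + \left(K + w{\left(-2 \right)}\right)^{2}} = \frac{1}{-947 + \left(3 - 2\right)^{2}} = \frac{1}{-947 + 1^{2}} = \frac{1}{-947 + 1} = \frac{1}{-946} = - \frac{1}{946}$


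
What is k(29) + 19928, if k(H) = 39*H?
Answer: 21059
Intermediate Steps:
k(29) + 19928 = 39*29 + 19928 = 1131 + 19928 = 21059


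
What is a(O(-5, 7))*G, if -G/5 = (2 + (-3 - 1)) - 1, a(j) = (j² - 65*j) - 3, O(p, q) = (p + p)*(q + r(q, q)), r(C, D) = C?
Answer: 430455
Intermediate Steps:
O(p, q) = 4*p*q (O(p, q) = (p + p)*(q + q) = (2*p)*(2*q) = 4*p*q)
a(j) = -3 + j² - 65*j
G = 15 (G = -5*((2 + (-3 - 1)) - 1) = -5*((2 - 4) - 1) = -5*(-2 - 1) = -5*(-3) = 15)
a(O(-5, 7))*G = (-3 + (4*(-5)*7)² - 260*(-5)*7)*15 = (-3 + (-140)² - 65*(-140))*15 = (-3 + 19600 + 9100)*15 = 28697*15 = 430455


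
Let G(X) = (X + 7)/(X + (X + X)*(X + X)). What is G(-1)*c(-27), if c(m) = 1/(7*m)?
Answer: -2/189 ≈ -0.010582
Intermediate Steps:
G(X) = (7 + X)/(X + 4*X²) (G(X) = (7 + X)/(X + (2*X)*(2*X)) = (7 + X)/(X + 4*X²))
c(m) = 1/(7*m)
G(-1)*c(-27) = ((7 - 1)/((-1)*(1 + 4*(-1))))*((⅐)/(-27)) = (-1*6/(1 - 4))*((⅐)*(-1/27)) = -1*6/(-3)*(-1/189) = -1*(-⅓)*6*(-1/189) = 2*(-1/189) = -2/189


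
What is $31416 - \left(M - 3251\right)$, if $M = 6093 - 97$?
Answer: $28671$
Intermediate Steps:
$M = 5996$ ($M = 6093 - 97 = 5996$)
$31416 - \left(M - 3251\right) = 31416 - \left(5996 - 3251\right) = 31416 - 2745 = 28671$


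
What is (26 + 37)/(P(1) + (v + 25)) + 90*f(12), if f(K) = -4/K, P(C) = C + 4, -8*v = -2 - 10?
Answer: -28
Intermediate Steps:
v = 3/2 (v = -(-2 - 10)/8 = -⅛*(-12) = 3/2 ≈ 1.5000)
P(C) = 4 + C
(26 + 37)/(P(1) + (v + 25)) + 90*f(12) = (26 + 37)/((4 + 1) + (3/2 + 25)) + 90*(-4/12) = 63/(5 + 53/2) + 90*(-4*1/12) = 63/(63/2) + 90*(-⅓) = 63*(2/63) - 30 = 2 - 30 = -28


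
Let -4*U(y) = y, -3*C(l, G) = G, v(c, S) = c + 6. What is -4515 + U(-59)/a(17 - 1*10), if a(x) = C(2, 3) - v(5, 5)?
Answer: -216779/48 ≈ -4516.2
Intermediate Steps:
v(c, S) = 6 + c
C(l, G) = -G/3
U(y) = -y/4
a(x) = -12 (a(x) = -⅓*3 - (6 + 5) = -1 - 1*11 = -1 - 11 = -12)
-4515 + U(-59)/a(17 - 1*10) = -4515 - ¼*(-59)/(-12) = -4515 + (59/4)*(-1/12) = -4515 - 59/48 = -216779/48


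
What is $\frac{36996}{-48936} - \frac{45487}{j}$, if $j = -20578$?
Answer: $\frac{30513503}{20979271} \approx 1.4545$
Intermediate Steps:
$\frac{36996}{-48936} - \frac{45487}{j} = \frac{36996}{-48936} - \frac{45487}{-20578} = 36996 \left(- \frac{1}{48936}\right) - - \frac{45487}{20578} = - \frac{3083}{4078} + \frac{45487}{20578} = \frac{30513503}{20979271}$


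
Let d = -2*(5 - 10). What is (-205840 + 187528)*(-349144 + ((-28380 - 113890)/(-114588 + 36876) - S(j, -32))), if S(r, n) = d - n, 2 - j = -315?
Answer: 10352307761803/1619 ≈ 6.3943e+9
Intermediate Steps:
j = 317 (j = 2 - 1*(-315) = 2 + 315 = 317)
d = 10 (d = -2*(-5) = 10)
S(r, n) = 10 - n
(-205840 + 187528)*(-349144 + ((-28380 - 113890)/(-114588 + 36876) - S(j, -32))) = (-205840 + 187528)*(-349144 + ((-28380 - 113890)/(-114588 + 36876) - (10 - 1*(-32)))) = -18312*(-349144 + (-142270/(-77712) - (10 + 32))) = -18312*(-349144 + (-142270*(-1/77712) - 1*42)) = -18312*(-349144 + (71135/38856 - 42)) = -18312*(-349144 - 1560817/38856) = -18312*(-13567900081/38856) = 10352307761803/1619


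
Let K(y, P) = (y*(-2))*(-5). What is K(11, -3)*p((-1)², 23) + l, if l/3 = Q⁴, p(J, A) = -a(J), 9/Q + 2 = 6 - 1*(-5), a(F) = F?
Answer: -107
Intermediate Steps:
Q = 1 (Q = 9/(-2 + (6 - 1*(-5))) = 9/(-2 + (6 + 5)) = 9/(-2 + 11) = 9/9 = 9*(⅑) = 1)
K(y, P) = 10*y (K(y, P) = -2*y*(-5) = 10*y)
p(J, A) = -J
l = 3 (l = 3*1⁴ = 3*1 = 3)
K(11, -3)*p((-1)², 23) + l = (10*11)*(-1*(-1)²) + 3 = 110*(-1*1) + 3 = 110*(-1) + 3 = -110 + 3 = -107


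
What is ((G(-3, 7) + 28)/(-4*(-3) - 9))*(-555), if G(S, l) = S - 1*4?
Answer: -3885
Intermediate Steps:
G(S, l) = -4 + S (G(S, l) = S - 4 = -4 + S)
((G(-3, 7) + 28)/(-4*(-3) - 9))*(-555) = (((-4 - 3) + 28)/(-4*(-3) - 9))*(-555) = ((-7 + 28)/(12 - 9))*(-555) = (21/3)*(-555) = (21*(⅓))*(-555) = 7*(-555) = -3885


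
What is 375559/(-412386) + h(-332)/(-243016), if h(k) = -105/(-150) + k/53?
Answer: -24185106112003/26557344986640 ≈ -0.91068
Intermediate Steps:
h(k) = 7/10 + k/53 (h(k) = -105*(-1/150) + k*(1/53) = 7/10 + k/53)
375559/(-412386) + h(-332)/(-243016) = 375559/(-412386) + (7/10 + (1/53)*(-332))/(-243016) = 375559*(-1/412386) + (7/10 - 332/53)*(-1/243016) = -375559/412386 - 2949/530*(-1/243016) = -375559/412386 + 2949/128798480 = -24185106112003/26557344986640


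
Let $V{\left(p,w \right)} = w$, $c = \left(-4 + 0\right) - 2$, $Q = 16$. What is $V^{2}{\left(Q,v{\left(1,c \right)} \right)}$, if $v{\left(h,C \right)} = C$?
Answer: $36$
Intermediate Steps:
$c = -6$ ($c = -4 - 2 = -6$)
$V^{2}{\left(Q,v{\left(1,c \right)} \right)} = \left(-6\right)^{2} = 36$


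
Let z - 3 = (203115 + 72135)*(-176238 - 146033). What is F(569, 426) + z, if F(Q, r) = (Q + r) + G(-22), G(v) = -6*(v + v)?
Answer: -88705091488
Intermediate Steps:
G(v) = -12*v
F(Q, r) = 264 + Q + r (F(Q, r) = (Q + r) - 12*(-22) = (Q + r) + 264 = 264 + Q + r)
z = -88705092747 (z = 3 + (203115 + 72135)*(-176238 - 146033) = 3 + 275250*(-322271) = 3 - 88705092750 = -88705092747)
F(569, 426) + z = (264 + 569 + 426) - 88705092747 = 1259 - 88705092747 = -88705091488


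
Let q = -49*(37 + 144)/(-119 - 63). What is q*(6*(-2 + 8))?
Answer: 22806/13 ≈ 1754.3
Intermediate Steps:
q = 1267/26 (q = -49/((-182/181)) = -49/((-182*1/181)) = -49/(-182/181) = -49*(-181/182) = 1267/26 ≈ 48.731)
q*(6*(-2 + 8)) = 1267*(6*(-2 + 8))/26 = 1267*(6*6)/26 = (1267/26)*36 = 22806/13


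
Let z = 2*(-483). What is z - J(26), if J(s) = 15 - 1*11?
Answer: -970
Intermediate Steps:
J(s) = 4 (J(s) = 15 - 11 = 4)
z = -966
z - J(26) = -966 - 1*4 = -966 - 4 = -970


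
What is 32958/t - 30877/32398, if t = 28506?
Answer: 31265587/153922898 ≈ 0.20313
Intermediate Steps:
32958/t - 30877/32398 = 32958/28506 - 30877/32398 = 32958*(1/28506) - 30877*1/32398 = 5493/4751 - 30877/32398 = 31265587/153922898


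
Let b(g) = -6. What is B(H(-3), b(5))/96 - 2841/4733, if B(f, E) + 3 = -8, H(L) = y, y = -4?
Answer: -324799/454368 ≈ -0.71484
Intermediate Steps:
H(L) = -4
B(f, E) = -11 (B(f, E) = -3 - 8 = -11)
B(H(-3), b(5))/96 - 2841/4733 = -11/96 - 2841/4733 = -324799/454368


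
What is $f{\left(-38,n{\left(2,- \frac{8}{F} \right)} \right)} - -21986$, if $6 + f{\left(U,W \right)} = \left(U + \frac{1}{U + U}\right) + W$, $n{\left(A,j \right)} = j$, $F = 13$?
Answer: $\frac{21678075}{988} \approx 21941.0$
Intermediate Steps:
$f{\left(U,W \right)} = -6 + U + W + \frac{1}{2 U}$ ($f{\left(U,W \right)} = -6 + \left(\left(U + \frac{1}{U + U}\right) + W\right) = -6 + \left(\left(U + \frac{1}{2 U}\right) + W\right) = -6 + \left(U + W + \frac{1}{2 U}\right) = -6 + U + W + \frac{1}{2 U}$)
$f{\left(-38,n{\left(2,- \frac{8}{F} \right)} \right)} - -21986 = \left(-6 - 38 - \frac{8}{13} + \frac{1}{2 \left(-38\right)}\right) - -21986 = \left(-6 - 38 - \frac{8}{13} + \frac{1}{2} \left(- \frac{1}{38}\right)\right) + 21986 = \left(-6 - 38 - \frac{8}{13} - \frac{1}{76}\right) + 21986 = - \frac{44093}{988} + 21986 = \frac{21678075}{988}$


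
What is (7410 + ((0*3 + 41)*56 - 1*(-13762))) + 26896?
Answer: 50364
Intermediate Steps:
(7410 + ((0*3 + 41)*56 - 1*(-13762))) + 26896 = (7410 + ((0 + 41)*56 + 13762)) + 26896 = (7410 + (41*56 + 13762)) + 26896 = (7410 + (2296 + 13762)) + 26896 = (7410 + 16058) + 26896 = 23468 + 26896 = 50364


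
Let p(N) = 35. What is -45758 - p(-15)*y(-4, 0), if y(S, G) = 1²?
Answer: -45793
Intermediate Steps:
y(S, G) = 1
-45758 - p(-15)*y(-4, 0) = -45758 - 35 = -45793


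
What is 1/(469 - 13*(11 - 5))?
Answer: 1/391 ≈ 0.0025575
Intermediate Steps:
1/(469 - 13*(11 - 5)) = 1/(469 - 13*6) = 1/(469 - 78) = 1/391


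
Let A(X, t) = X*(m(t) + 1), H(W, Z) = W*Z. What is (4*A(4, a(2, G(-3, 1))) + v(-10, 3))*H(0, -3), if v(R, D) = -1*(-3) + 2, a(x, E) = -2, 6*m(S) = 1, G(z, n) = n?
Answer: 0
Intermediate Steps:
m(S) = ⅙ (m(S) = (⅙)*1 = ⅙)
A(X, t) = 7*X/6 (A(X, t) = X*(⅙ + 1) = X*(7/6) = 7*X/6)
v(R, D) = 5 (v(R, D) = 3 + 2 = 5)
(4*A(4, a(2, G(-3, 1))) + v(-10, 3))*H(0, -3) = (4*((7/6)*4) + 5)*(0*(-3)) = (4*(14/3) + 5)*0 = (56/3 + 5)*0 = (71/3)*0 = 0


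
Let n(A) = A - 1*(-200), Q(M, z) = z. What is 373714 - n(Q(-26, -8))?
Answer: 373522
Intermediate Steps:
n(A) = 200 + A (n(A) = A + 200 = 200 + A)
373714 - n(Q(-26, -8)) = 373714 - (200 - 8) = 373714 - 1*192 = 373714 - 192 = 373522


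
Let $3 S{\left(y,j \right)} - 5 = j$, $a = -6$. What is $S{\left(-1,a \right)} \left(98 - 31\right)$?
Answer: $- \frac{67}{3} \approx -22.333$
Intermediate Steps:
$S{\left(y,j \right)} = \frac{5}{3} + \frac{j}{3}$
$S{\left(-1,a \right)} \left(98 - 31\right) = \left(\frac{5}{3} + \frac{1}{3} \left(-6\right)\right) \left(98 - 31\right) = \left(\frac{5}{3} - 2\right) 67 = \left(- \frac{1}{3}\right) 67 = - \frac{67}{3}$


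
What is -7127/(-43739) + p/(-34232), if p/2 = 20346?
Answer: -383963981/374318362 ≈ -1.0258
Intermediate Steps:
p = 40692 (p = 2*20346 = 40692)
-7127/(-43739) + p/(-34232) = -7127/(-43739) + 40692/(-34232) = -7127*(-1/43739) + 40692*(-1/34232) = 7127/43739 - 10173/8558 = -383963981/374318362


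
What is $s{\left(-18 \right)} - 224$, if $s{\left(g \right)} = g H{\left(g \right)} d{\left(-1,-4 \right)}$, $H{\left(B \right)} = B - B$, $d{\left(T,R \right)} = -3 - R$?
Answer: $-224$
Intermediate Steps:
$H{\left(B \right)} = 0$
$s{\left(g \right)} = 0$ ($s{\left(g \right)} = g 0 \left(-3 - -4\right) = 0 \left(-3 + 4\right) = 0 \cdot 1 = 0$)
$s{\left(-18 \right)} - 224 = 0 - 224 = -224$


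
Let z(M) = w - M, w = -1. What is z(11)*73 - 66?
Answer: -942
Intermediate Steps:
z(M) = -1 - M
z(11)*73 - 66 = (-1 - 1*11)*73 - 66 = (-1 - 11)*73 - 66 = -12*73 - 66 = -876 - 66 = -942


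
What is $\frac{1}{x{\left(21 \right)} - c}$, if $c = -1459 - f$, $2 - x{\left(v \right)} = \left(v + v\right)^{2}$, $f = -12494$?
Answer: $- \frac{1}{12797} \approx -7.8143 \cdot 10^{-5}$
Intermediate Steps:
$x{\left(v \right)} = 2 - 4 v^{2}$ ($x{\left(v \right)} = 2 - \left(v + v\right)^{2} = 2 - \left(2 v\right)^{2} = 2 - 4 v^{2}$)
$c = 11035$ ($c = -1459 - -12494 = -1459 + 12494 = 11035$)
$\frac{1}{x{\left(21 \right)} - c} = \frac{1}{\left(2 - 4 \cdot 21^{2}\right) - 11035} = \frac{1}{\left(2 - 1764\right) - 11035} = \frac{1}{-1762 - 11035} = \frac{1}{-12797} = - \frac{1}{12797}$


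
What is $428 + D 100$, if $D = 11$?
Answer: $1528$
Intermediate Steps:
$428 + D 100 = 428 + 11 \cdot 100 = 428 + 1100 = 1528$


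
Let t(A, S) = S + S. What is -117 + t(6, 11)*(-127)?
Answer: -2911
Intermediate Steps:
t(A, S) = 2*S
-117 + t(6, 11)*(-127) = -117 + (2*11)*(-127) = -117 + 22*(-127) = -117 - 2794 = -2911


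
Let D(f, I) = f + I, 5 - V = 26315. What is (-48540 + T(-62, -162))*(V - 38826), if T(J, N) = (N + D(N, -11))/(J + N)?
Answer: 44262456375/14 ≈ 3.1616e+9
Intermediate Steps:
V = -26310 (V = 5 - 1*26315 = 5 - 26315 = -26310)
D(f, I) = I + f
T(J, N) = (-11 + 2*N)/(J + N) (T(J, N) = (N + (-11 + N))/(J + N) = (-11 + 2*N)/(J + N))
(-48540 + T(-62, -162))*(V - 38826) = (-48540 + (-11 + 2*(-162))/(-62 - 162))*(-26310 - 38826) = (-48540 + (-11 - 324)/(-224))*(-65136) = (-48540 - 1/224*(-335))*(-65136) = (-48540 + 335/224)*(-65136) = -10872625/224*(-65136) = 44262456375/14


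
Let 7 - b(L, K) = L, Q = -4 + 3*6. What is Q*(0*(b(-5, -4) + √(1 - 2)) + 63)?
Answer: 882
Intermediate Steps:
Q = 14 (Q = -4 + 18 = 14)
b(L, K) = 7 - L
Q*(0*(b(-5, -4) + √(1 - 2)) + 63) = 14*(0*((7 - 1*(-5)) + √(1 - 2)) + 63) = 14*(0*((7 + 5) + √(-1)) + 63) = 14*(0*(12 + I) + 63) = 14*(0 + 63) = 14*63 = 882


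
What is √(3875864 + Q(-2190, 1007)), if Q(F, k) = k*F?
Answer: √1670534 ≈ 1292.5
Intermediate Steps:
Q(F, k) = F*k
√(3875864 + Q(-2190, 1007)) = √(3875864 - 2190*1007) = √(3875864 - 2205330) = √1670534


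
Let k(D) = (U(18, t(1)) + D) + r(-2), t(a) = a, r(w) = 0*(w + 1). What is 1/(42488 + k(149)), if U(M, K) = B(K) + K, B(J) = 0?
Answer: 1/42638 ≈ 2.3453e-5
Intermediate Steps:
r(w) = 0 (r(w) = 0*(1 + w) = 0)
U(M, K) = K (U(M, K) = 0 + K = K)
k(D) = 1 + D (k(D) = (1 + D) + 0 = 1 + D)
1/(42488 + k(149)) = 1/(42488 + (1 + 149)) = 1/(42488 + 150) = 1/42638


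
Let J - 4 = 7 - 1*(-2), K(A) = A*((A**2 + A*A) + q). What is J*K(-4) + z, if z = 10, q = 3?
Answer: -1810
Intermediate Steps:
K(A) = A*(3 + 2*A**2) (K(A) = A*((A**2 + A*A) + 3) = A*((A**2 + A**2) + 3) = A*(2*A**2 + 3) = A*(3 + 2*A**2))
J = 13 (J = 4 + (7 - 1*(-2)) = 4 + (7 + 2) = 4 + 9 = 13)
J*K(-4) + z = 13*(-4*(3 + 2*(-4)**2)) + 10 = 13*(-4*(3 + 2*16)) + 10 = 13*(-4*(3 + 32)) + 10 = 13*(-4*35) + 10 = 13*(-140) + 10 = -1820 + 10 = -1810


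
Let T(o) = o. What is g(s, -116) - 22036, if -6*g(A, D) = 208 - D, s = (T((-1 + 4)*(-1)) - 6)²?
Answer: -22090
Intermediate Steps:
s = 81 (s = ((-1 + 4)*(-1) - 6)² = (3*(-1) - 6)² = (-3 - 6)² = (-9)² = 81)
g(A, D) = -104/3 + D/6 (g(A, D) = -(208 - D)/6 = -104/3 + D/6)
g(s, -116) - 22036 = (-104/3 + (⅙)*(-116)) - 22036 = (-104/3 - 58/3) - 22036 = -54 - 22036 = -22090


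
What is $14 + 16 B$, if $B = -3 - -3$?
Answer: $14$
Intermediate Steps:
$B = 0$ ($B = -3 + 3 = 0$)
$14 + 16 B = 14 + 16 \cdot 0 = 14 + 0 = 14$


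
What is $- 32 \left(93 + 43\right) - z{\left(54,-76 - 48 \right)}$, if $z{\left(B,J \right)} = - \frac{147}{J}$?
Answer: $- \frac{539795}{124} \approx -4353.2$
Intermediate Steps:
$- 32 \left(93 + 43\right) - z{\left(54,-76 - 48 \right)} = - 32 \left(93 + 43\right) - - \frac{147}{-76 - 48} = \left(-32\right) 136 - - \frac{147}{-76 - 48} = -4352 - - \frac{147}{-124} = -4352 - \left(-147\right) \left(- \frac{1}{124}\right) = -4352 - \frac{147}{124} = - \frac{539795}{124}$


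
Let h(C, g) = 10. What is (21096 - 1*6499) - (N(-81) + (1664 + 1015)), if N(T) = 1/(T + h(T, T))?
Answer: 846179/71 ≈ 11918.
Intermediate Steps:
N(T) = 1/(10 + T) (N(T) = 1/(T + 10) = 1/(10 + T))
(21096 - 1*6499) - (N(-81) + (1664 + 1015)) = (21096 - 1*6499) - (1/(10 - 81) + (1664 + 1015)) = (21096 - 6499) - (1/(-71) + 2679) = 14597 - (-1/71 + 2679) = 14597 - 1*190208/71 = 14597 - 190208/71 = 846179/71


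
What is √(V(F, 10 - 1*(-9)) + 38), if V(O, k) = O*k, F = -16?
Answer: I*√266 ≈ 16.31*I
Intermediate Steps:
√(V(F, 10 - 1*(-9)) + 38) = √(-16*(10 - 1*(-9)) + 38) = √(-16*(10 + 9) + 38) = √(-16*19 + 38) = √(-304 + 38) = √(-266) = I*√266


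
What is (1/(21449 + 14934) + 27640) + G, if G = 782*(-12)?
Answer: 664208049/36383 ≈ 18256.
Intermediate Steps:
G = -9384
(1/(21449 + 14934) + 27640) + G = (1/(21449 + 14934) + 27640) - 9384 = (1/36383 + 27640) - 9384 = 1005626121/36383 - 9384 = 664208049/36383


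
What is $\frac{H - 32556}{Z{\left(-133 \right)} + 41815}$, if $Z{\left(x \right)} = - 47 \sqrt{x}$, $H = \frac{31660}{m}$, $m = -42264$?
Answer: $- \frac{14384134658965}{18477694240452} - \frac{16167746717 i \sqrt{133}}{18477694240452} \approx -0.77846 - 0.010091 i$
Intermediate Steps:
$H = - \frac{7915}{10566}$ ($H = \frac{31660}{-42264} = 31660 \left(- \frac{1}{42264}\right) = - \frac{7915}{10566} \approx -0.7491$)
$\frac{H - 32556}{Z{\left(-133 \right)} + 41815} = \frac{- \frac{7915}{10566} - 32556}{- 47 \sqrt{-133} + 41815} = - \frac{343994611}{10566 \left(- 47 i \sqrt{133} + 41815\right)} = - \frac{343994611}{10566 \left(41815 - 47 i \sqrt{133}\right)}$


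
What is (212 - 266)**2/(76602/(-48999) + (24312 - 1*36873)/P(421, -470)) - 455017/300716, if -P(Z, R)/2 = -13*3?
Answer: -403796437530883/20764486410980 ≈ -19.447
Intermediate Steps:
P(Z, R) = 78 (P(Z, R) = -(-26)*3 = -2*(-39) = 78)
(212 - 266)**2/(76602/(-48999) + (24312 - 1*36873)/P(421, -470)) - 455017/300716 = (212 - 266)**2/(76602/(-48999) + (24312 - 1*36873)/78) - 455017/300716 = (-54)**2/(76602*(-1/48999) + (24312 - 36873)*(1/78)) - 455017*1/300716 = 2916/(-25534/16333 - 12561*1/78) - 455017/300716 = 2916/(-25534/16333 - 4187/26) - 455017/300716 = 2916/(-69050155/424658) - 455017/300716 = 2916*(-424658/69050155) - 455017/300716 = -1238302728/69050155 - 455017/300716 = -403796437530883/20764486410980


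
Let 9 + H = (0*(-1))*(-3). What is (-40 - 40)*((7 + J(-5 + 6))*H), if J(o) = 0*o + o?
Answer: 5760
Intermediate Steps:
H = -9 (H = -9 + (0*(-1))*(-3) = -9 + 0*(-3) = -9 + 0 = -9)
J(o) = o (J(o) = 0 + o = o)
(-40 - 40)*((7 + J(-5 + 6))*H) = (-40 - 40)*((7 + (-5 + 6))*(-9)) = -80*(7 + 1)*(-9) = -640*(-9) = -80*(-72) = 5760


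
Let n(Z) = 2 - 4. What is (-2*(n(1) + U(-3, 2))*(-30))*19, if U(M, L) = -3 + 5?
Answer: 0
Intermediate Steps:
U(M, L) = 2
n(Z) = -2
(-2*(n(1) + U(-3, 2))*(-30))*19 = (-2*(-2 + 2)*(-30))*19 = (-2*0*(-30))*19 = (0*(-30))*19 = 0*19 = 0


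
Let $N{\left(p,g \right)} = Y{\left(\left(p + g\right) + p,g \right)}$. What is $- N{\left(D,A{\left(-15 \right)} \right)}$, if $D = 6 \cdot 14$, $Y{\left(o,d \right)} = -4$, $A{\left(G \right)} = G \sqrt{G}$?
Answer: $4$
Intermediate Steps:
$A{\left(G \right)} = G^{\frac{3}{2}}$
$D = 84$
$N{\left(p,g \right)} = -4$
$- N{\left(D,A{\left(-15 \right)} \right)} = \left(-1\right) \left(-4\right) = 4$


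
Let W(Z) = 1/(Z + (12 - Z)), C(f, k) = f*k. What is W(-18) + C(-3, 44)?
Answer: -1583/12 ≈ -131.92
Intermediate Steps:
W(Z) = 1/12
W(-18) + C(-3, 44) = 1/12 - 3*44 = 1/12 - 132 = -1583/12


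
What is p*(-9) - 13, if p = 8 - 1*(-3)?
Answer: -112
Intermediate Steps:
p = 11 (p = 8 + 3 = 11)
p*(-9) - 13 = 11*(-9) - 13 = -99 - 13 = -112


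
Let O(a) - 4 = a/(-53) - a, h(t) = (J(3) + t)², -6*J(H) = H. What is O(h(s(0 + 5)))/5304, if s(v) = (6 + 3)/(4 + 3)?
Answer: 17509/27548976 ≈ 0.00063556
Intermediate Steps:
J(H) = -H/6
s(v) = 9/7
h(t) = (-½ + t)² (h(t) = (-⅙*3 + t)² = (-½ + t)²)
O(a) = 4 - 54*a/53 (O(a) = 4 + (a/(-53) - a) = 4 + (a*(-1/53) - a) = 4 + (-a/53 - a) = 4 - 54*a/53)
O(h(s(0 + 5)))/5304 = (4 - 27*(-1 + 2*(9/7))²/106)/5304 = (4 - 27*(-1 + 18/7)²/106)*(1/5304) = (4 - 27*(11/7)²/106)*(1/5304) = (4 - 27*121/(106*49))*(1/5304) = (4 - 54/53*121/196)*(1/5304) = (4 - 3267/5194)*(1/5304) = (17509/5194)*(1/5304) = 17509/27548976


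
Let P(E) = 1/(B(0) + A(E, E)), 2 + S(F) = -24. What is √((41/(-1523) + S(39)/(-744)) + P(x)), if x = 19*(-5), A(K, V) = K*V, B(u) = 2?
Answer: 5*√26273821711009/284127834 ≈ 0.090202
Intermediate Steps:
S(F) = -26 (S(F) = -2 - 24 = -26)
x = -95
P(E) = 1/(2 + E²) (P(E) = 1/(2 + E*E) = 1/(2 + E²))
√((41/(-1523) + S(39)/(-744)) + P(x)) = √((41/(-1523) - 26/(-744)) + 1/(2 + (-95)²)) = √((41*(-1/1523) - 26*(-1/744)) + 1/(2 + 9025)) = √((-41/1523 + 13/372) + 1/9027) = √(4547/566556 + 1/9027) = √(13870775/1704767004) = 5*√26273821711009/284127834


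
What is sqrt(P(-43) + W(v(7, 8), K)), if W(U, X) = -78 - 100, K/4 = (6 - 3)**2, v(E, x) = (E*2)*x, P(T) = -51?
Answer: I*sqrt(229) ≈ 15.133*I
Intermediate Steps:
v(E, x) = 2*E*x (v(E, x) = (2*E)*x = 2*E*x)
K = 36 (K = 4*(6 - 3)**2 = 4*3**2 = 4*9 = 36)
W(U, X) = -178
sqrt(P(-43) + W(v(7, 8), K)) = sqrt(-51 - 178) = sqrt(-229) = I*sqrt(229)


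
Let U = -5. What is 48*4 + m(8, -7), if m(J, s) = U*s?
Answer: 227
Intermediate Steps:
m(J, s) = -5*s
48*4 + m(8, -7) = 48*4 - 5*(-7) = 192 + 35 = 227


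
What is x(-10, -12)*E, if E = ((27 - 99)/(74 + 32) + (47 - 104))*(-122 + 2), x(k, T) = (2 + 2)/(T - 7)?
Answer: -1467360/1007 ≈ -1457.2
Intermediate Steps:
x(k, T) = 4/(-7 + T)
E = 366840/53 (E = (-72/106 - 57)*(-120) = (-72*1/106 - 57)*(-120) = (-36/53 - 57)*(-120) = -3057/53*(-120) = 366840/53 ≈ 6921.5)
x(-10, -12)*E = (4/(-7 - 12))*(366840/53) = (4/(-19))*(366840/53) = (4*(-1/19))*(366840/53) = -4/19*366840/53 = -1467360/1007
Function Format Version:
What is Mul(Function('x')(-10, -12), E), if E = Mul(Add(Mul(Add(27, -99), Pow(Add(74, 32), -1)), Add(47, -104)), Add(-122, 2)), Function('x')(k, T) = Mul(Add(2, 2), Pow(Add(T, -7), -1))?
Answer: Rational(-1467360, 1007) ≈ -1457.2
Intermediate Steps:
Function('x')(k, T) = Mul(4, Pow(Add(-7, T), -1))
E = Rational(366840, 53) (E = Mul(Add(Mul(-72, Pow(106, -1)), -57), -120) = Mul(Add(Mul(-72, Rational(1, 106)), -57), -120) = Mul(Add(Rational(-36, 53), -57), -120) = Mul(Rational(-3057, 53), -120) = Rational(366840, 53) ≈ 6921.5)
Mul(Function('x')(-10, -12), E) = Mul(Mul(4, Pow(Add(-7, -12), -1)), Rational(366840, 53)) = Mul(Mul(4, Pow(-19, -1)), Rational(366840, 53)) = Mul(Mul(4, Rational(-1, 19)), Rational(366840, 53)) = Mul(Rational(-4, 19), Rational(366840, 53)) = Rational(-1467360, 1007)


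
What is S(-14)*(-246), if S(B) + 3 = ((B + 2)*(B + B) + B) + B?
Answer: -75030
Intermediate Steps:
S(B) = -3 + 2*B + 2*B*(2 + B) (S(B) = -3 + (((B + 2)*(B + B) + B) + B) = -3 + (((2 + B)*(2*B) + B) + B) = -3 + ((2*B*(2 + B) + B) + B) = -3 + ((B + 2*B*(2 + B)) + B) = -3 + (2*B + 2*B*(2 + B)) = -3 + 2*B + 2*B*(2 + B))
S(-14)*(-246) = (-3 + 2*(-14)² + 6*(-14))*(-246) = (-3 + 2*196 - 84)*(-246) = (-3 + 392 - 84)*(-246) = 305*(-246) = -75030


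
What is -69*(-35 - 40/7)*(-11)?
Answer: -216315/7 ≈ -30902.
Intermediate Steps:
-69*(-35 - 40/7)*(-11) = -69*(-285/7)*(-11) = (19665/7)*(-11) = -216315/7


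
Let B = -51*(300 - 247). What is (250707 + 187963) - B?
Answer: 441373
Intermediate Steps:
B = -2703 (B = -51*53 = -2703)
(250707 + 187963) - B = (250707 + 187963) - 1*(-2703) = 438670 + 2703 = 441373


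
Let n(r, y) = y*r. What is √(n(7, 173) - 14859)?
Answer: 4*I*√853 ≈ 116.82*I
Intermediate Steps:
n(r, y) = r*y
√(n(7, 173) - 14859) = √(7*173 - 14859) = √(1211 - 14859) = √(-13648) = 4*I*√853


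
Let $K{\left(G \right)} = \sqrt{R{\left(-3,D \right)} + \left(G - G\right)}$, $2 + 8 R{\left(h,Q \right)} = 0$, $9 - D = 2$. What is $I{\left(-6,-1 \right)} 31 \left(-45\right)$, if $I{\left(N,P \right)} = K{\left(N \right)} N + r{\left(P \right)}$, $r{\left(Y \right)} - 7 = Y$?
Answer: $-8370 + 4185 i \approx -8370.0 + 4185.0 i$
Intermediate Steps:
$D = 7$ ($D = 9 - 2 = 7$)
$R{\left(h,Q \right)} = - \frac{1}{4}$ ($R{\left(h,Q \right)} = - \frac{1}{4} + \frac{1}{8} \cdot 0 = - \frac{1}{4} + 0 = - \frac{1}{4}$)
$r{\left(Y \right)} = 7 + Y$
$K{\left(G \right)} = \frac{i}{2}$ ($K{\left(G \right)} = \sqrt{- \frac{1}{4} + \left(G - G\right)} = \sqrt{- \frac{1}{4} + 0} = \sqrt{- \frac{1}{4}} = \frac{i}{2}$)
$I{\left(N,P \right)} = 7 + P + \frac{i N}{2}$ ($I{\left(N,P \right)} = \frac{i}{2} N + \left(7 + P\right) = \frac{i N}{2} + \left(7 + P\right) = 7 + P + \frac{i N}{2}$)
$I{\left(-6,-1 \right)} 31 \left(-45\right) = \left(7 - 1 + \frac{1}{2} i \left(-6\right)\right) 31 \left(-45\right) = \left(7 - 1 - 3 i\right) 31 \left(-45\right) = \left(6 - 3 i\right) 31 \left(-45\right) = \left(186 - 93 i\right) \left(-45\right) = -8370 + 4185 i$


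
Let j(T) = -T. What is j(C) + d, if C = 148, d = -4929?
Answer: -5077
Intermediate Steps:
j(C) + d = -1*148 - 4929 = -148 - 4929 = -5077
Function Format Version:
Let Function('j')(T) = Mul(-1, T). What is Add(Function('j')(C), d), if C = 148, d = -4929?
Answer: -5077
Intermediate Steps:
Add(Function('j')(C), d) = Add(Mul(-1, 148), -4929) = Add(-148, -4929) = -5077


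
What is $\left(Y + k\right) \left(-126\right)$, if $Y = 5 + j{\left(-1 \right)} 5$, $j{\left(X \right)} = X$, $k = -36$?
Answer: $4536$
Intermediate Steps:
$Y = 0$ ($Y = 5 - 5 = 0$)
$\left(Y + k\right) \left(-126\right) = \left(0 - 36\right) \left(-126\right) = \left(-36\right) \left(-126\right) = 4536$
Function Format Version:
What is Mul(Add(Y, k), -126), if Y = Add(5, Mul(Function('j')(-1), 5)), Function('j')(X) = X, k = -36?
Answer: 4536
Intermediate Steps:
Y = 0 (Y = Add(5, Mul(-1, 5)) = Add(5, -5) = 0)
Mul(Add(Y, k), -126) = Mul(Add(0, -36), -126) = Mul(-36, -126) = 4536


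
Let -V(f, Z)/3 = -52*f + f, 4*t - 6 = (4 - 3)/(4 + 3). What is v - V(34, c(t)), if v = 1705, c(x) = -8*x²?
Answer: -3497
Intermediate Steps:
t = 43/28 (t = 3/2 + ((4 - 3)/(4 + 3))/4 = 3/2 + (1/7)/4 = 3/2 + (1*(⅐))/4 = 3/2 + (¼)*(⅐) = 3/2 + 1/28 = 43/28 ≈ 1.5357)
V(f, Z) = 153*f (V(f, Z) = -3*(-52*f + f) = -(-153)*f = 153*f)
v - V(34, c(t)) = 1705 - 153*34 = 1705 - 1*5202 = 1705 - 5202 = -3497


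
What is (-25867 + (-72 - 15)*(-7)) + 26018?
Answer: 760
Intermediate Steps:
(-25867 + (-72 - 15)*(-7)) + 26018 = (-25867 - 87*(-7)) + 26018 = (-25867 + 609) + 26018 = -25258 + 26018 = 760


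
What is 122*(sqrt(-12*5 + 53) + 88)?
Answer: 10736 + 122*I*sqrt(7) ≈ 10736.0 + 322.78*I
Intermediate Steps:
122*(sqrt(-12*5 + 53) + 88) = 122*(sqrt(-60 + 53) + 88) = 122*(sqrt(-7) + 88) = 122*(I*sqrt(7) + 88) = 122*(88 + I*sqrt(7)) = 10736 + 122*I*sqrt(7)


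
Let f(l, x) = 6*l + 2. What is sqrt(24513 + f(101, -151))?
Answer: sqrt(25121) ≈ 158.50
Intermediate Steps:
f(l, x) = 2 + 6*l
sqrt(24513 + f(101, -151)) = sqrt(24513 + (2 + 6*101)) = sqrt(24513 + (2 + 606)) = sqrt(24513 + 608) = sqrt(25121)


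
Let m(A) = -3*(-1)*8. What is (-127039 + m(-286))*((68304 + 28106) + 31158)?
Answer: -16203049520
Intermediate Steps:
m(A) = 24 (m(A) = 3*8 = 24)
(-127039 + m(-286))*((68304 + 28106) + 31158) = (-127039 + 24)*((68304 + 28106) + 31158) = -127015*(96410 + 31158) = -127015*127568 = -16203049520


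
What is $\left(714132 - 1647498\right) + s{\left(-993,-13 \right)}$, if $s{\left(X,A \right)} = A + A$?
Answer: $-933392$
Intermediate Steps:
$s{\left(X,A \right)} = 2 A$
$\left(714132 - 1647498\right) + s{\left(-993,-13 \right)} = \left(714132 - 1647498\right) + 2 \left(-13\right) = -933366 - 26 = -933392$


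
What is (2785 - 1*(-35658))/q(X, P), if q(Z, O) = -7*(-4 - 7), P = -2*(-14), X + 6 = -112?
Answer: 38443/77 ≈ 499.26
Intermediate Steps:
X = -118 (X = -6 - 112 = -118)
P = 28
q(Z, O) = 77 (q(Z, O) = -7*(-11) = 77)
(2785 - 1*(-35658))/q(X, P) = (2785 - 1*(-35658))/77 = (2785 + 35658)*(1/77) = 38443*(1/77) = 38443/77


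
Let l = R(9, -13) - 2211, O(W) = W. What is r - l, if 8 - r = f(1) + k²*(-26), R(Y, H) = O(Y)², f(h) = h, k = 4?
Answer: 2553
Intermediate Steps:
R(Y, H) = Y²
l = -2130 (l = 9² - 2211 = 81 - 2211 = -2130)
r = 423 (r = 8 - (1 + 4²*(-26)) = 8 - (1 + 16*(-26)) = 8 - (1 - 416) = 8 - 1*(-415) = 8 + 415 = 423)
r - l = 423 - 1*(-2130) = 423 + 2130 = 2553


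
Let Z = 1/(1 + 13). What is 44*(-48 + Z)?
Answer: -14762/7 ≈ -2108.9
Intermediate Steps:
Z = 1/14 ≈ 0.071429
44*(-48 + Z) = 44*(-48 + 1/14) = 44*(-671/14) = -14762/7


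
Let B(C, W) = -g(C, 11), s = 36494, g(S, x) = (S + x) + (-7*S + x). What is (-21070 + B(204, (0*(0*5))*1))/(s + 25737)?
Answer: -19868/62231 ≈ -0.31926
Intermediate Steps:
g(S, x) = -6*S + 2*x (g(S, x) = (S + x) + (x - 7*S) = -6*S + 2*x)
B(C, W) = -22 + 6*C (B(C, W) = -(-6*C + 2*11) = -(-6*C + 22) = -(22 - 6*C) = -22 + 6*C)
(-21070 + B(204, (0*(0*5))*1))/(s + 25737) = (-21070 + (-22 + 6*204))/(36494 + 25737) = (-21070 + (-22 + 1224))/62231 = (-21070 + 1202)*(1/62231) = -19868*1/62231 = -19868/62231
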